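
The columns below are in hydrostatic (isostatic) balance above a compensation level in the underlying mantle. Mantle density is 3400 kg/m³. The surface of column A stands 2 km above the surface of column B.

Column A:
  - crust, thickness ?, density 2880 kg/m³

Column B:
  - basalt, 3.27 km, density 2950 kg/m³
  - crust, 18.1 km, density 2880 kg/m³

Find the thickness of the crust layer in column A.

34 km

Take the compensation level at the base of the deeper column (depth z_c below the surface of column A) and equate Σ ρ_i t_i down to z_c; mantle fills any gap and the z_c terms cancel.
Column A: x×2880 + (z_c − 0 − x)×3400
Column B: 2×0 + 3.27×2950 + 18.1×2880 + (z_c − 2 − 21.37)×3400
The z_c×3400 term appears on both sides and cancels. Collect the known terms of each column as K = Σ(ρt)_known − 3400 × (depth of known layers): K_A = 0 − 3400×0 = 0; K_B = 61774.5 − 3400×(2 + 21.37) = −17683.5.
Balance: K_A − x×(3400 − 2880) = K_B, so x = (K_A − K_B)/(3400 − 2880) = 17683.5/520 = 34 km.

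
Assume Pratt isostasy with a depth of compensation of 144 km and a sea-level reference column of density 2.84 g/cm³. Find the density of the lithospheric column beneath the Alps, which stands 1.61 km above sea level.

Pratt balance: ρ_ref D = ρ (D + h).
ρ = ρ_ref D/(D + h) = 2.84 × 144 km/(144 km + 1.61 km) = 2.81 g/cm³.

2.81 g/cm³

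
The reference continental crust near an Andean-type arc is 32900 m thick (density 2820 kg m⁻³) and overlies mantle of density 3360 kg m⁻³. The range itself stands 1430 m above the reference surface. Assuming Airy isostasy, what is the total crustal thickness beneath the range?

41800 m

Root depth r = h ρ_c / (ρ_m − ρ_c) = 1430 m × 2820 / 540 = 7468 m.
Total thickness = T + h + r = 32900 m + 1430 m + 7468 m = 41800 m.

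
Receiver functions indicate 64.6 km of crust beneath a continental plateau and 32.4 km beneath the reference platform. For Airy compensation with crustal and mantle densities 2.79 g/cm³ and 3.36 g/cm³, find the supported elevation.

Excess crust Δ = 64.6 km − 32.4 km = 32.2 km, split between elevation h and root r with h + r = Δ.
Airy balance ρ_c h = (ρ_m − ρ_c) r gives r = h ρ_c/(ρ_m − ρ_c), so h (1 + ρ_c/(ρ_m − ρ_c)) = Δ, i.e. h = Δ (ρ_m − ρ_c)/ρ_m.
h = 32.2 km × 0.57/3.36 = 5.46 km.

5.46 km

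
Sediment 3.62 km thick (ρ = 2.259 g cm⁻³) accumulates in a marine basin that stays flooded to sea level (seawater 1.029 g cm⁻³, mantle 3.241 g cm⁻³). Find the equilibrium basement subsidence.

Submarine loading: the sediment displaces seawater, and the subsidence is in turn flooded, so s (ρ_m − ρ_w) = t (ρ_sed − ρ_w).
s = 3.62 km × (2.259 − 1.029) / (3.241 − 1.029) = 2.01 km.

2.01 km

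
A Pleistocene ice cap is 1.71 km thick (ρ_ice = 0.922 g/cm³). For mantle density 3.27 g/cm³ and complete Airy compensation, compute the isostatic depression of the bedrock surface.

0.482 km

Balancing pressure at the compensation depth: the ice load ρ_ice t is balanced by mantle displaced below, ρ_m s.
s = t ρ_ice / ρ_m = 1.71 km × 0.922/3.27 = 0.482 km.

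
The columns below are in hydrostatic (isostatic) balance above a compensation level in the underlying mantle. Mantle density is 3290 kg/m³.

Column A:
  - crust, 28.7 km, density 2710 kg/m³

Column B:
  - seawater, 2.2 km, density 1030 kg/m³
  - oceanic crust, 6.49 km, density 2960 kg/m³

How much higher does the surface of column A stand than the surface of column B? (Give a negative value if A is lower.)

2.9 km

For any compensation level in the mantle, the mantle terms cancel and isostasy reduces to e = (Σt_A − Σt_B) − (Σ(ρt)_A − Σ(ρt)_B) / ρ_m.
Σt_A = 28.7 km; Σt_B = 8.69 km; Σ(ρt)_A = 77777; Σ(ρt)_B = 21476.4 (in km·kg/m³).
e = (28.7 − 8.69) − (77777 − 21476.4) / 3290 = 2.9 km.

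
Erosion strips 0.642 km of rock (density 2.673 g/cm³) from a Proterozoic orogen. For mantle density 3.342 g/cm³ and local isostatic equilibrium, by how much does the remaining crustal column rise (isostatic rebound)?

0.513 km

Unloading: uplift u = e ρ_c/ρ_m = 0.642 km × 2.673/3.342 = 0.513 km.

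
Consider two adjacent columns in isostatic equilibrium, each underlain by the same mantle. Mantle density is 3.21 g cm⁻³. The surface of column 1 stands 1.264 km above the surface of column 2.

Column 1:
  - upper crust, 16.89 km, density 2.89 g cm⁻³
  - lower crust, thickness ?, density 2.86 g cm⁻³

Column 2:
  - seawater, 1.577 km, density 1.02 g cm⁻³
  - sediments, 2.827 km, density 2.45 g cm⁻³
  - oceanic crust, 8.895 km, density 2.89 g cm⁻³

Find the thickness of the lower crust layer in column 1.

20.3 km

Take the compensation level at the base of the deeper column (depth z_c below the surface of column 1) and equate Σ ρ_i t_i down to z_c; mantle fills any gap and the z_c terms cancel.
Column 1: 16.89×2.89 + x×2.86 + (z_c − 16.89 − x)×3.21
Column 2: 1.264×0 + 1.577×1.02 + 2.827×2.45 + 8.895×2.89 + (z_c − 1.264 − 13.299)×3.21
The z_c×3.21 term appears on both sides and cancels. Collect the known terms of each column as K = Σ(ρt)_known − 3.21 × (depth of known layers): K_1 = 48.8121 − 3.21×16.89 = −5.4048; K_2 = 34.24124 − 3.21×(1.264 + 13.299) = −12.50599.
Balance: K_1 − x×(3.21 − 2.86) = K_2, so x = (K_1 − K_2)/(3.21 − 2.86) = 7.10119/0.35 = 20.3 km.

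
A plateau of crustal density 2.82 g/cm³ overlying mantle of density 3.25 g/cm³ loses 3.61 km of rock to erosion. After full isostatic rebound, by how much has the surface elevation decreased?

Rebound u = e ρ_c/ρ_m = 3.61 km × 2.82/3.25 = 3.132 km.
Net surface drop = e − u = 3.61 km − 3.132 km = e (ρ_m − ρ_c)/ρ_m = 0.478 km.

0.478 km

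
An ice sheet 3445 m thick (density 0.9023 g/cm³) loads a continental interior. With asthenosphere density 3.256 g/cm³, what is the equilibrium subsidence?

955 m

By Archimedes' principle applied to the lithosphere: the ice load ρ_ice t is balanced by mantle displaced below, ρ_m s.
s = t ρ_ice / ρ_m = 3445 m × 0.9023/3.256 = 955 m.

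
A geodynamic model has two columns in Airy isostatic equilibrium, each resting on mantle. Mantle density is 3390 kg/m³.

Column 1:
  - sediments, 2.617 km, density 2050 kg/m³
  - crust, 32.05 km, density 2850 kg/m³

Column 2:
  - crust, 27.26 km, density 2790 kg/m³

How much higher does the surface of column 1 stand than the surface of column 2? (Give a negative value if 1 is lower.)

1.31 km

For any compensation level in the mantle, the mantle terms cancel and isostasy reduces to e = (Σt_1 − Σt_2) − (Σ(ρt)_1 − Σ(ρt)_2) / ρ_m.
Σt_1 = 34.667 km; Σt_2 = 27.26 km; Σ(ρt)_1 = 96707.35; Σ(ρt)_2 = 76055.4 (in km·kg/m³).
e = (34.667 − 27.26) − (96707.35 − 76055.4) / 3390 = 1.31 km.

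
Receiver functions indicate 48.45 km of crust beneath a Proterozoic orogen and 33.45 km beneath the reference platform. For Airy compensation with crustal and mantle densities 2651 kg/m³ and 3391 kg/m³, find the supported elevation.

3.27 km

Excess crust Δ = 48.45 km − 33.45 km = 15 km, split between elevation h and root r with h + r = Δ.
Airy balance ρ_c h = (ρ_m − ρ_c) r gives r = h ρ_c/(ρ_m − ρ_c), so h (1 + ρ_c/(ρ_m − ρ_c)) = Δ, i.e. h = Δ (ρ_m − ρ_c)/ρ_m.
h = 15 km × 740/3391 = 3.27 km.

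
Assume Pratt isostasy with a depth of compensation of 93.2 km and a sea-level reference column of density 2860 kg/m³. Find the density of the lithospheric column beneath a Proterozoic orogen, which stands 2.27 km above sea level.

Pratt balance: ρ_ref D = ρ (D + h).
ρ = ρ_ref D/(D + h) = 2860 × 93.2 km/(93.2 km + 2.27 km) = 2790 kg/m³.

2790 kg/m³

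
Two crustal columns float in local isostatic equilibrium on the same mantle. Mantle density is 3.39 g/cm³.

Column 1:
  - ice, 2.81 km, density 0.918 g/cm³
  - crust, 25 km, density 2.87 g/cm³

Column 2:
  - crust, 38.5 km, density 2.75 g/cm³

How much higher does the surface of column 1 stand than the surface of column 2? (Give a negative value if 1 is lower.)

For any compensation level in the mantle, the mantle terms cancel and isostasy reduces to e = (Σt_1 − Σt_2) − (Σ(ρt)_1 − Σ(ρt)_2) / ρ_m.
Σt_1 = 27.81 km; Σt_2 = 38.5 km; Σ(ρt)_1 = 74.32958; Σ(ρt)_2 = 105.875 (in km·g/cm³).
e = (27.81 − 38.5) − (74.32958 − 105.875) / 3.39 = −1.38 km.

−1.38 km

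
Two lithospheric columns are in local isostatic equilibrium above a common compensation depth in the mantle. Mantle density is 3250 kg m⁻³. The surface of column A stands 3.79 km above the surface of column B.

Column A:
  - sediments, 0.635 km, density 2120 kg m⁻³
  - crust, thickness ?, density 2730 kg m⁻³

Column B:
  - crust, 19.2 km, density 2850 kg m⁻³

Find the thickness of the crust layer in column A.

Take the compensation level at the base of the deeper column (depth z_c below the surface of column A) and equate Σ ρ_i t_i down to z_c; mantle fills any gap and the z_c terms cancel.
Column A: 0.635×2120 + x×2730 + (z_c − 0.635 − x)×3250
Column B: 3.79×0 + 19.2×2850 + (z_c − 3.79 − 19.2)×3250
The z_c×3250 term appears on both sides and cancels. Collect the known terms of each column as K = Σ(ρt)_known − 3250 × (depth of known layers): K_A = 1346.2 − 3250×0.635 = −717.55; K_B = 54720 − 3250×(3.79 + 19.2) = −19997.5.
Balance: K_A − x×(3250 − 2730) = K_B, so x = (K_A − K_B)/(3250 − 2730) = 19280/520 = 37.1 km.

37.1 km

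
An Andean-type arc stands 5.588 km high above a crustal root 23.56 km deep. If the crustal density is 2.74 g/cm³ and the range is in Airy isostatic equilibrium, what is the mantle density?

3.39 g/cm³

Airy balance: ρ_c h = (ρ_m − ρ_c) r → ρ_m = ρ_c (1 + h/r).
ρ_m = 2.74 × (1 + 5.588 km/23.56 km) = 3.39 g/cm³.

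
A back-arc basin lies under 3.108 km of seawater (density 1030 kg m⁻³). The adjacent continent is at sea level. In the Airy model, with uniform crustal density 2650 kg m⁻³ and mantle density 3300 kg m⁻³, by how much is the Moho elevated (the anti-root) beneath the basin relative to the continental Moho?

In Airy isostatic equilibrium: replacing crust with seawater at the top is compensated by replacing crust with mantle at the base: d (ρ_c − ρ_w) = a (ρ_m − ρ_c).
a = d (ρ_c − ρ_w)/(ρ_m − ρ_c) = 3.108 km × 1620/650 = 7.75 km.

7.75 km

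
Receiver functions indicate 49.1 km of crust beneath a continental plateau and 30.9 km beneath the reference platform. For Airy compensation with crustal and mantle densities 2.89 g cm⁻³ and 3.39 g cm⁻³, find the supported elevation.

2.68 km

Excess crust Δ = 49.1 km − 30.9 km = 18.2 km, split between elevation h and root r with h + r = Δ.
Airy balance ρ_c h = (ρ_m − ρ_c) r gives r = h ρ_c/(ρ_m − ρ_c), so h (1 + ρ_c/(ρ_m − ρ_c)) = Δ, i.e. h = Δ (ρ_m − ρ_c)/ρ_m.
h = 18.2 km × 0.5/3.39 = 2.68 km.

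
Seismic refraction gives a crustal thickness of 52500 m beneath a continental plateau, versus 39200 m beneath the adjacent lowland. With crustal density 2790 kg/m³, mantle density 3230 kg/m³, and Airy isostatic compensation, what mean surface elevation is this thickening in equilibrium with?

1810 m

Excess crust Δ = 52500 m − 39200 m = 13300 m, split between elevation h and root r with h + r = Δ.
Airy balance ρ_c h = (ρ_m − ρ_c) r gives r = h ρ_c/(ρ_m − ρ_c), so h (1 + ρ_c/(ρ_m − ρ_c)) = Δ, i.e. h = Δ (ρ_m − ρ_c)/ρ_m.
h = 13300 m × 440/3230 = 1810 m.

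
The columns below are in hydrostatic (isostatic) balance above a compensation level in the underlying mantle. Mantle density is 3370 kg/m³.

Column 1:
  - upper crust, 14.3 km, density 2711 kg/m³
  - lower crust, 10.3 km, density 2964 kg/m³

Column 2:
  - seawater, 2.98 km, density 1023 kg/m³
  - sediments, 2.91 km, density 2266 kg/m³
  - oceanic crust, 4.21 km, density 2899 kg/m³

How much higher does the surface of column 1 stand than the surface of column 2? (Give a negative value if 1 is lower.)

0.42 km

For any compensation level in the mantle, the mantle terms cancel and isostasy reduces to e = (Σt_1 − Σt_2) − (Σ(ρt)_1 − Σ(ρt)_2) / ρ_m.
Σt_1 = 24.6 km; Σt_2 = 10.1 km; Σ(ρt)_1 = 69296.5; Σ(ρt)_2 = 21847.39 (in km·kg/m³).
e = (24.6 − 10.1) − (69296.5 − 21847.39) / 3370 = 0.42 km.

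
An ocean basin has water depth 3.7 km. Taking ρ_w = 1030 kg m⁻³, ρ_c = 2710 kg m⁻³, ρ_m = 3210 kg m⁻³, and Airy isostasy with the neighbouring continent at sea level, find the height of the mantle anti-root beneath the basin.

By Archimedes' principle applied to the lithosphere: replacing crust with seawater at the top is compensated by replacing crust with mantle at the base: d (ρ_c − ρ_w) = a (ρ_m − ρ_c).
a = d (ρ_c − ρ_w)/(ρ_m − ρ_c) = 3.7 km × 1680/500 = 12.4 km.

12.4 km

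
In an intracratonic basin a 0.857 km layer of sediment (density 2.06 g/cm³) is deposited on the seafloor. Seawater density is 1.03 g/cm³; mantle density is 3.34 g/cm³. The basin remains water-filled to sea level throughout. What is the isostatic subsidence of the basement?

Submarine loading: the sediment displaces seawater, and the subsidence is in turn flooded, so s (ρ_m − ρ_w) = t (ρ_sed − ρ_w).
s = 0.857 km × (2.06 − 1.03) / (3.34 − 1.03) = 0.382 km.

0.382 km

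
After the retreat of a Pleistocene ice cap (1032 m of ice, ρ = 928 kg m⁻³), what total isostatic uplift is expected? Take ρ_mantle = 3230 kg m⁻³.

297 m

Removing the load lets mantle flow back in; uplift u satisfies ρ_ice t = ρ_m u.
u = t ρ_ice/ρ_m = 1032 m × 928/3230 = 297 m.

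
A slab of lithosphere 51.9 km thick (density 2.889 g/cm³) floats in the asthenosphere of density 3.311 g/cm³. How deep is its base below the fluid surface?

45.3 km

Draft d = t ρ_obj/ρ_fluid = 51.9 km × 2.889/3.311 = 45.3 km.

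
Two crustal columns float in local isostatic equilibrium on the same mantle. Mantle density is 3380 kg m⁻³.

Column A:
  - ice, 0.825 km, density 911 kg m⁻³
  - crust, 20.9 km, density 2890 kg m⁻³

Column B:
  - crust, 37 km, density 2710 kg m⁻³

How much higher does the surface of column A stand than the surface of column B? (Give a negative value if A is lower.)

−3.7 km

For any compensation level in the mantle, the mantle terms cancel and isostasy reduces to e = (Σt_A − Σt_B) − (Σ(ρt)_A − Σ(ρt)_B) / ρ_m.
Σt_A = 21.725 km; Σt_B = 37 km; Σ(ρt)_A = 61152.575; Σ(ρt)_B = 100270 (in km·kg m⁻³).
e = (21.725 − 37) − (61152.575 − 100270) / 3380 = −3.7 km.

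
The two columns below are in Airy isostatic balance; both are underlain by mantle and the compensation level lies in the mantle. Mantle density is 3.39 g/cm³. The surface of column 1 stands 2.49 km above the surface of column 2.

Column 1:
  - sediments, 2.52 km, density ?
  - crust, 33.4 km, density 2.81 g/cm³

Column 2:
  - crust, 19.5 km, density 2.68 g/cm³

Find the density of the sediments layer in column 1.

2.23 g/cm³

Take the compensation level at the base of the deeper column (depth z_c below the surface of column 1) and equate Σ ρ_i t_i down to z_c; mantle fills any gap and the z_c terms cancel.
Column 1: 2.52×ρ + 33.4×2.81 + (z_c − 35.92)×3.39
Column 2: 2.49×0 + 19.5×2.68 + (z_c − 2.49 − 19.5)×3.39
The z_c×3.39 term appears on both sides and cancels. Collect the known terms of each column as K = Σ(ρt)_known − 3.39 × (depth of known layers): K_1 = 93.854 − 3.39×35.92 = −27.9148; K_2 = 52.26 − 3.39×(2.49 + 19.5) = −22.2861.
Balance: K_1 + 2.52×ρ = K_2, so ρ = (K_2 − K_1)/2.52 = 5.6287/2.52 = 2.23 g/cm³.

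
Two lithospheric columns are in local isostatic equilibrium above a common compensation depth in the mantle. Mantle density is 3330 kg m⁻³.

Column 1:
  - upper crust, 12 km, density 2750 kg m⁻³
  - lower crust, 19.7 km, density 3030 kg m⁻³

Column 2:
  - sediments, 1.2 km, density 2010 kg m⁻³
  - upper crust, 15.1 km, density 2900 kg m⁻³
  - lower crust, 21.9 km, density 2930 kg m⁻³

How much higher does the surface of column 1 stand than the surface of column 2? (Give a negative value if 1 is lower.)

−1.19 km

For any compensation level in the mantle, the mantle terms cancel and isostasy reduces to e = (Σt_1 − Σt_2) − (Σ(ρt)_1 − Σ(ρt)_2) / ρ_m.
Σt_1 = 31.7 km; Σt_2 = 38.2 km; Σ(ρt)_1 = 92691; Σ(ρt)_2 = 110369 (in km·kg m⁻³).
e = (31.7 − 38.2) − (92691 − 110369) / 3330 = −1.19 km.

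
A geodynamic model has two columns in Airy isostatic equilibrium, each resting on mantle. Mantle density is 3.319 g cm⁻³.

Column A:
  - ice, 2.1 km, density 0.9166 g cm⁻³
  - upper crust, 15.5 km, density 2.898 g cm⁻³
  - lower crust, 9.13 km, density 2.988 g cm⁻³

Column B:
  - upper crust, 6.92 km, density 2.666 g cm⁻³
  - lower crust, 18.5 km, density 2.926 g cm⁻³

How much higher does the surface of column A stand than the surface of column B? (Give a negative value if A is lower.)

For any compensation level in the mantle, the mantle terms cancel and isostasy reduces to e = (Σt_A − Σt_B) − (Σ(ρt)_A − Σ(ρt)_B) / ρ_m.
Σt_A = 26.73 km; Σt_B = 25.42 km; Σ(ρt)_A = 74.1243; Σ(ρt)_B = 72.57972 (in km·g cm⁻³).
e = (26.73 − 25.42) − (74.1243 − 72.57972) / 3.319 = 0.845 km.

0.845 km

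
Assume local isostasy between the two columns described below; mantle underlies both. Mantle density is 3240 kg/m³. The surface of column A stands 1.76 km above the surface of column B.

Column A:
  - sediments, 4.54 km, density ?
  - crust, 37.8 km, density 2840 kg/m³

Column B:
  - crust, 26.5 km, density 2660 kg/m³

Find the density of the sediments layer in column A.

Take the compensation level at the base of the deeper column (depth z_c below the surface of column A) and equate Σ ρ_i t_i down to z_c; mantle fills any gap and the z_c terms cancel.
Column A: 4.54×ρ + 37.8×2840 + (z_c − 42.34)×3240
Column B: 1.76×0 + 26.5×2660 + (z_c − 1.76 − 26.5)×3240
The z_c×3240 term appears on both sides and cancels. Collect the known terms of each column as K = Σ(ρt)_known − 3240 × (depth of known layers): K_A = 107352 − 3240×42.34 = −29829.6; K_B = 70490 − 3240×(1.76 + 26.5) = −21072.4.
Balance: K_A + 4.54×ρ = K_B, so ρ = (K_B − K_A)/4.54 = 8757.2/4.54 = 1930 kg/m³.

1930 kg/m³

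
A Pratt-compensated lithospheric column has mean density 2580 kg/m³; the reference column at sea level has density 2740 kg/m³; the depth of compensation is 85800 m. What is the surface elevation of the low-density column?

5320 m

ρ_ref D = ρ (D + h) → h = D (ρ_ref − ρ)/ρ.
h = 85800 m × (2740 − 2580)/2580 = 5320 m.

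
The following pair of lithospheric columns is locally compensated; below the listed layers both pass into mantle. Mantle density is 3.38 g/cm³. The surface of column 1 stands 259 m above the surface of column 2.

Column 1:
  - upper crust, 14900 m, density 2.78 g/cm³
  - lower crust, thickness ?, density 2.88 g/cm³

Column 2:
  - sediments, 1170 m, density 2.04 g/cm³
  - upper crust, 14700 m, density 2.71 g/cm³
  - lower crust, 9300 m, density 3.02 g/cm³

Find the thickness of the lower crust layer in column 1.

Take the compensation level at the base of the deeper column (depth z_c below the surface of column 1) and equate Σ ρ_i t_i down to z_c; mantle fills any gap and the z_c terms cancel.
Column 1: 14900×2.78 + x×2.88 + (z_c − 14900 − x)×3.38
Column 2: 259×0 + 1170×2.04 + 14700×2.71 + 9300×3.02 + (z_c − 259 − 25170)×3.38
The z_c×3.38 term appears on both sides and cancels. Collect the known terms of each column as K = Σ(ρt)_known − 3.38 × (depth of known layers): K_1 = 41422 − 3.38×14900 = −8940; K_2 = 70309.8 − 3.38×(259 + 25170) = −15640.22.
Balance: K_1 − x×(3.38 − 2.88) = K_2, so x = (K_1 − K_2)/(3.38 − 2.88) = 6700.22/0.5 = 13400 m.

13400 m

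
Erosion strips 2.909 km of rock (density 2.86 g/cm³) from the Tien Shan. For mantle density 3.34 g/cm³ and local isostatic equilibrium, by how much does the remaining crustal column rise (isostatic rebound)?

Unloading: uplift u = e ρ_c/ρ_m = 2.909 km × 2.86/3.34 = 2.49 km.

2.49 km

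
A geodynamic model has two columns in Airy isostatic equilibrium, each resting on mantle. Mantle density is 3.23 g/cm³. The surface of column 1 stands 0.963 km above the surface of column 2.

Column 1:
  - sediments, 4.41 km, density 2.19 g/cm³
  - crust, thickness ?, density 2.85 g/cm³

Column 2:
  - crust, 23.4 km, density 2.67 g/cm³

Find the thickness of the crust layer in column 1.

Take the compensation level at the base of the deeper column (depth z_c below the surface of column 1) and equate Σ ρ_i t_i down to z_c; mantle fills any gap and the z_c terms cancel.
Column 1: 4.41×2.19 + x×2.85 + (z_c − 4.41 − x)×3.23
Column 2: 0.963×0 + 23.4×2.67 + (z_c − 0.963 − 23.4)×3.23
The z_c×3.23 term appears on both sides and cancels. Collect the known terms of each column as K = Σ(ρt)_known − 3.23 × (depth of known layers): K_1 = 9.6579 − 3.23×4.41 = −4.5864; K_2 = 62.478 − 3.23×(0.963 + 23.4) = −16.21449.
Balance: K_1 − x×(3.23 − 2.85) = K_2, so x = (K_1 − K_2)/(3.23 − 2.85) = 11.6281/0.38 = 30.6 km.

30.6 km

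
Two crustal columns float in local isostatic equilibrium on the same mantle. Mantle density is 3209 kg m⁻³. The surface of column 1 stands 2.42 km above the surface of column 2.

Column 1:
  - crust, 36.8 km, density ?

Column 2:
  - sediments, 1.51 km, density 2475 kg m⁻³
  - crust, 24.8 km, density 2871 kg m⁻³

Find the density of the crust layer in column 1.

Take the compensation level at the base of the deeper column (depth z_c below the surface of column 1) and equate Σ ρ_i t_i down to z_c; mantle fills any gap and the z_c terms cancel.
Column 1: 36.8×ρ + (z_c − 36.8)×3209
Column 2: 2.42×0 + 1.51×2475 + 24.8×2871 + (z_c − 2.42 − 26.31)×3209
The z_c×3209 term appears on both sides and cancels. Collect the known terms of each column as K = Σ(ρt)_known − 3209 × (depth of known layers): K_1 = 0 − 3209×36.8 = −118091.2; K_2 = 74938.05 − 3209×(2.42 + 26.31) = −17256.52.
Balance: K_1 + 36.8×ρ = K_2, so ρ = (K_2 − K_1)/36.8 = 100835/36.8 = 2740 kg m⁻³.

2740 kg m⁻³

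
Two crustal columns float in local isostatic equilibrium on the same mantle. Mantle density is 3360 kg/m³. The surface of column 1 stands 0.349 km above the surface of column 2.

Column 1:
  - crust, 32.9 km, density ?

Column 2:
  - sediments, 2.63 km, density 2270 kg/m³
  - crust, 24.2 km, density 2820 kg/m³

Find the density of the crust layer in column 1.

Take the compensation level at the base of the deeper column (depth z_c below the surface of column 1) and equate Σ ρ_i t_i down to z_c; mantle fills any gap and the z_c terms cancel.
Column 1: 32.9×ρ + (z_c − 32.9)×3360
Column 2: 0.349×0 + 2.63×2270 + 24.2×2820 + (z_c − 0.349 − 26.83)×3360
The z_c×3360 term appears on both sides and cancels. Collect the known terms of each column as K = Σ(ρt)_known − 3360 × (depth of known layers): K_1 = 0 − 3360×32.9 = −110544; K_2 = 74214.1 − 3360×(0.349 + 26.83) = −17107.34.
Balance: K_1 + 32.9×ρ = K_2, so ρ = (K_2 − K_1)/32.9 = 93436.7/32.9 = 2840 kg/m³.

2840 kg/m³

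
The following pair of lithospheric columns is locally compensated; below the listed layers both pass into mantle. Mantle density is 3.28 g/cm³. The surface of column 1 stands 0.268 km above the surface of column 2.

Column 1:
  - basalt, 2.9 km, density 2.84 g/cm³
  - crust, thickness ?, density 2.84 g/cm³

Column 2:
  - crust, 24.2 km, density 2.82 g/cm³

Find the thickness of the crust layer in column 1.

24.4 km

Take the compensation level at the base of the deeper column (depth z_c below the surface of column 1) and equate Σ ρ_i t_i down to z_c; mantle fills any gap and the z_c terms cancel.
Column 1: 2.9×2.84 + x×2.84 + (z_c − 2.9 − x)×3.28
Column 2: 0.268×0 + 24.2×2.82 + (z_c − 0.268 − 24.2)×3.28
The z_c×3.28 term appears on both sides and cancels. Collect the known terms of each column as K = Σ(ρt)_known − 3.28 × (depth of known layers): K_1 = 8.236 − 3.28×2.9 = −1.276; K_2 = 68.244 − 3.28×(0.268 + 24.2) = −12.01104.
Balance: K_1 − x×(3.28 − 2.84) = K_2, so x = (K_1 − K_2)/(3.28 − 2.84) = 10.735/0.44 = 24.4 km.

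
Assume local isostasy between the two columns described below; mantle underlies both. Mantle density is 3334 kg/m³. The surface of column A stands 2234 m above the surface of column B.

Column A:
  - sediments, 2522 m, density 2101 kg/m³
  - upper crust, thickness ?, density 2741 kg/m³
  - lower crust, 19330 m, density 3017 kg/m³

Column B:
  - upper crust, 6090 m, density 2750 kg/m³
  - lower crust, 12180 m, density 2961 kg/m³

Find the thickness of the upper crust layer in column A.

10600 m

Take the compensation level at the base of the deeper column (depth z_c below the surface of column A) and equate Σ ρ_i t_i down to z_c; mantle fills any gap and the z_c terms cancel.
Column A: 2522×2101 + x×2741 + 19330×3017 + (z_c − 21852 − x)×3334
Column B: 2234×0 + 6090×2750 + 12180×2961 + (z_c − 2234 − 18270)×3334
The z_c×3334 term appears on both sides and cancels. Collect the known terms of each column as K = Σ(ρt)_known − 3334 × (depth of known layers): K_A = 63617332 − 3334×21852 = −9237236; K_B = 52812480 − 3334×(2234 + 18270) = −15547856.
Balance: K_A − x×(3334 − 2741) = K_B, so x = (K_A − K_B)/(3334 − 2741) = 6310620/593 = 10600 m.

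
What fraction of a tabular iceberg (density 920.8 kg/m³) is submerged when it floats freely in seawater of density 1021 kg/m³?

90.2%

Submerged fraction = ρ_obj/ρ_fluid = 920.8/1021 = 90.2%.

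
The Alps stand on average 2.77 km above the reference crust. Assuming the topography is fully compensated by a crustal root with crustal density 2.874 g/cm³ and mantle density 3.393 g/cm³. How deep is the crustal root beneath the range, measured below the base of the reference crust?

By Archimedes' principle applied to the lithosphere: the weight of the topography is balanced by the buoyancy of the root, ρ_c h = (ρ_m − ρ_c) r.
r = h · ρ_c / (ρ_m − ρ_c) = 2.77 km × 2.874 / (3.393 − 2.874) = 15.3 km.

15.3 km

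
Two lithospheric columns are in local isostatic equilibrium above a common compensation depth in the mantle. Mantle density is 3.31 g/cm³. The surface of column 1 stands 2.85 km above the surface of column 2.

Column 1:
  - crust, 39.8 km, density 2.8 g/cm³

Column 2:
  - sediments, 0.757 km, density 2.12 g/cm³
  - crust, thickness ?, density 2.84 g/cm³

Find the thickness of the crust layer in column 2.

21.2 km

Take the compensation level at the base of the deeper column (depth z_c below the surface of column 1) and equate Σ ρ_i t_i down to z_c; mantle fills any gap and the z_c terms cancel.
Column 1: 39.8×2.8 + (z_c − 39.8)×3.31
Column 2: 2.85×0 + 0.757×2.12 + x×2.84 + (z_c − 2.85 − 0.757 − x)×3.31
The z_c×3.31 term appears on both sides and cancels. Collect the known terms of each column as K = Σ(ρt)_known − 3.31 × (depth of known layers): K_1 = 111.44 − 3.31×39.8 = −20.298; K_2 = 1.60484 − 3.31×(2.85 + 0.757) = −10.33433.
Balance: K_1 = K_2 − x×(3.31 − 2.84), so x = (K_2 − K_1)/(3.31 − 2.84) = 9.96367/0.47 = 21.2 km.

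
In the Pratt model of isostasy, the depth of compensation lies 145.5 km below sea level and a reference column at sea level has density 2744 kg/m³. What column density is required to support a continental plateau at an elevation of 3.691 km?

2680 kg/m³

Pratt balance: ρ_ref D = ρ (D + h).
ρ = ρ_ref D/(D + h) = 2744 × 145.5 km/(145.5 km + 3.691 km) = 2680 kg/m³.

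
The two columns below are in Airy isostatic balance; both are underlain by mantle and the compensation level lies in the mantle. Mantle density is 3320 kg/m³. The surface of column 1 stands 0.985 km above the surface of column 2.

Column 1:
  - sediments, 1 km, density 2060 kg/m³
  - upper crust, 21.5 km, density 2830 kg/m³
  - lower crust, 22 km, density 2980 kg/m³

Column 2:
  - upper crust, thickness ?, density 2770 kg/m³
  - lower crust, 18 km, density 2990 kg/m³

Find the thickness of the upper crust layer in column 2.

18.3 km

Take the compensation level at the base of the deeper column (depth z_c below the surface of column 1) and equate Σ ρ_i t_i down to z_c; mantle fills any gap and the z_c terms cancel.
Column 1: 1×2060 + 21.5×2830 + 22×2980 + (z_c − 44.5)×3320
Column 2: 0.985×0 + x×2770 + 18×2990 + (z_c − 0.985 − 18 − x)×3320
The z_c×3320 term appears on both sides and cancels. Collect the known terms of each column as K = Σ(ρt)_known − 3320 × (depth of known layers): K_1 = 128465 − 3320×44.5 = −19275; K_2 = 53820 − 3320×(0.985 + 18) = −9210.2.
Balance: K_1 = K_2 − x×(3320 − 2770), so x = (K_2 − K_1)/(3320 − 2770) = 10064.8/550 = 18.3 km.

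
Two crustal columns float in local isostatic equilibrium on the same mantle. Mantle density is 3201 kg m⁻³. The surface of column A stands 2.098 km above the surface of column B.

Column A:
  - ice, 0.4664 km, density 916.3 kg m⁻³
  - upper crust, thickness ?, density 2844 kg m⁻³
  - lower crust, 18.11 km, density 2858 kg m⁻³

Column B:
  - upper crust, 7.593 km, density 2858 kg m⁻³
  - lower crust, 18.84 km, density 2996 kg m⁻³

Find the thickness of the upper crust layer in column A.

Take the compensation level at the base of the deeper column (depth z_c below the surface of column A) and equate Σ ρ_i t_i down to z_c; mantle fills any gap and the z_c terms cancel.
Column A: 0.4664×916.3 + x×2844 + 18.11×2858 + (z_c − 18.5764 − x)×3201
Column B: 2.098×0 + 7.593×2858 + 18.84×2996 + (z_c − 2.098 − 26.433)×3201
The z_c×3201 term appears on both sides and cancels. Collect the known terms of each column as K = Σ(ρt)_known − 3201 × (depth of known layers): K_A = 52185.7423 − 3201×18.5764 = −7277.31408; K_B = 78145.434 − 3201×(2.098 + 26.433) = −13182.297.
Balance: K_A − x×(3201 − 2844) = K_B, so x = (K_A − K_B)/(3201 − 2844) = 5904.98/357 = 16.5 km.

16.5 km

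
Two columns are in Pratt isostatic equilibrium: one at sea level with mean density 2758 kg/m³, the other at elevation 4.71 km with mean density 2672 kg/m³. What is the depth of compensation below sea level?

ρ_ref D = ρ (D + h) → D (ρ_ref − ρ) = ρ h.
D = ρ h/(ρ_ref − ρ) = 2672 × 4.71 km/(2758 − 2672) = 146 km.

146 km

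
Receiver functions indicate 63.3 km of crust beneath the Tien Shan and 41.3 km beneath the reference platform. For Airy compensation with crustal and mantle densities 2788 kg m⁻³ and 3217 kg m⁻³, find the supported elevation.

2.93 km

Excess crust Δ = 63.3 km − 41.3 km = 22 km, split between elevation h and root r with h + r = Δ.
Airy balance ρ_c h = (ρ_m − ρ_c) r gives r = h ρ_c/(ρ_m − ρ_c), so h (1 + ρ_c/(ρ_m − ρ_c)) = Δ, i.e. h = Δ (ρ_m − ρ_c)/ρ_m.
h = 22 km × 429/3217 = 2.93 km.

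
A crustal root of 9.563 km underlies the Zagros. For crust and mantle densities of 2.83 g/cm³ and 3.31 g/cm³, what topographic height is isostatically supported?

Isostatic balance requires: ρ_c h = (ρ_m − ρ_c) r.
h = r (ρ_m − ρ_c) / ρ_c = 9.563 km × (3.31 − 2.83) / 2.83 = 1.62 km.

1.62 km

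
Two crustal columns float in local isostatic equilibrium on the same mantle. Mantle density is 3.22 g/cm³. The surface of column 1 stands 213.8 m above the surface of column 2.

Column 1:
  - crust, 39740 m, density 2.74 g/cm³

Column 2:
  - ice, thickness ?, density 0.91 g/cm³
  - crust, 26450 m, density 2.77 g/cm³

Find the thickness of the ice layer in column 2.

Take the compensation level at the base of the deeper column (depth z_c below the surface of column 1) and equate Σ ρ_i t_i down to z_c; mantle fills any gap and the z_c terms cancel.
Column 1: 39740×2.74 + (z_c − 39740)×3.22
Column 2: 213.8×0 + x×0.91 + 26450×2.77 + (z_c − 213.8 − 26450 − x)×3.22
The z_c×3.22 term appears on both sides and cancels. Collect the known terms of each column as K = Σ(ρt)_known − 3.22 × (depth of known layers): K_1 = 108887.6 − 3.22×39740 = −19075.2; K_2 = 73266.5 − 3.22×(213.8 + 26450) = −12590.936.
Balance: K_1 = K_2 − x×(3.22 − 0.91), so x = (K_2 − K_1)/(3.22 − 0.91) = 6484.26/2.31 = 2810 m.

2810 m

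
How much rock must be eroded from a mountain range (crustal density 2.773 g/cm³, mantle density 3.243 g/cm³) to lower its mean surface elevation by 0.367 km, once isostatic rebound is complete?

2.53 km

Net drop Δ = e − u = e − e ρ_c/ρ_m = e (ρ_m − ρ_c)/ρ_m.
e = Δ ρ_m/(ρ_m − ρ_c) = 0.367 km × 3.243/0.47 = 2.53 km.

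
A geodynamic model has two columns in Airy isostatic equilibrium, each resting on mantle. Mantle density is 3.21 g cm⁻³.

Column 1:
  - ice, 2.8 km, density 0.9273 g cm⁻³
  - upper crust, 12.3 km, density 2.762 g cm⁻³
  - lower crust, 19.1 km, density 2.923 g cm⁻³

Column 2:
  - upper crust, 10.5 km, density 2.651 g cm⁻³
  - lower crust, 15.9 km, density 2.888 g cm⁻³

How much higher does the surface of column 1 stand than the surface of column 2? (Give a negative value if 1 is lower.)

For any compensation level in the mantle, the mantle terms cancel and isostasy reduces to e = (Σt_1 − Σt_2) − (Σ(ρt)_1 − Σ(ρt)_2) / ρ_m.
Σt_1 = 34.2 km; Σt_2 = 26.4 km; Σ(ρt)_1 = 92.39834; Σ(ρt)_2 = 73.7547 (in km·g cm⁻³).
e = (34.2 − 26.4) − (92.39834 − 73.7547) / 3.21 = 1.99 km.

1.99 km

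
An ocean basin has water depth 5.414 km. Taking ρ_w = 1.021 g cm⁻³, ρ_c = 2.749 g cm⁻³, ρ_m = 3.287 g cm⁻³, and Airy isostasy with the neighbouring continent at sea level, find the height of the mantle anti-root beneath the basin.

By Archimedes' principle applied to the lithosphere: replacing crust with seawater at the top is compensated by replacing crust with mantle at the base: d (ρ_c − ρ_w) = a (ρ_m − ρ_c).
a = d (ρ_c − ρ_w)/(ρ_m − ρ_c) = 5.414 km × 1.728/0.538 = 17.4 km.

17.4 km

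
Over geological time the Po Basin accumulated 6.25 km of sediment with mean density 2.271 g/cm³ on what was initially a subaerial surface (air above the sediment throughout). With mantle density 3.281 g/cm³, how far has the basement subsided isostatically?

4.33 km

Subaerial load: s = t ρ_sed / ρ_m = 6.25 km × 2.271/3.281 = 4.33 km.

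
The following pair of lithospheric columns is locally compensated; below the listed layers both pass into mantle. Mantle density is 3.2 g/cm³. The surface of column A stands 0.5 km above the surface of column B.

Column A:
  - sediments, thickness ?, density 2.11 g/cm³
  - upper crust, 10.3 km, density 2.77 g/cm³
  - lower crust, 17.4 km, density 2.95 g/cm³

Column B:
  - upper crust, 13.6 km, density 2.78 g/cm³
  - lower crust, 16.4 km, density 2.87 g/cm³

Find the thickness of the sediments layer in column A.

Take the compensation level at the base of the deeper column (depth z_c below the surface of column A) and equate Σ ρ_i t_i down to z_c; mantle fills any gap and the z_c terms cancel.
Column A: x×2.11 + 10.3×2.77 + 17.4×2.95 + (z_c − 27.7 − x)×3.2
Column B: 0.5×0 + 13.6×2.78 + 16.4×2.87 + (z_c − 0.5 − 30)×3.2
The z_c×3.2 term appears on both sides and cancels. Collect the known terms of each column as K = Σ(ρt)_known − 3.2 × (depth of known layers): K_A = 79.861 − 3.2×27.7 = −8.779; K_B = 84.876 − 3.2×(0.5 + 30) = −12.724.
Balance: K_A − x×(3.2 − 2.11) = K_B, so x = (K_A − K_B)/(3.2 − 2.11) = 3.945/1.09 = 3.62 km.

3.62 km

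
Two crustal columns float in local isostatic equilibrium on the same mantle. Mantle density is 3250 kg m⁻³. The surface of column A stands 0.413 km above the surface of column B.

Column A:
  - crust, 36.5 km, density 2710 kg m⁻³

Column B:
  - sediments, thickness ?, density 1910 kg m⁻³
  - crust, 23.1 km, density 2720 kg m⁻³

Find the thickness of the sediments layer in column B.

Take the compensation level at the base of the deeper column (depth z_c below the surface of column A) and equate Σ ρ_i t_i down to z_c; mantle fills any gap and the z_c terms cancel.
Column A: 36.5×2710 + (z_c − 36.5)×3250
Column B: 0.413×0 + x×1910 + 23.1×2720 + (z_c − 0.413 − 23.1 − x)×3250
The z_c×3250 term appears on both sides and cancels. Collect the known terms of each column as K = Σ(ρt)_known − 3250 × (depth of known layers): K_A = 98915 − 3250×36.5 = −19710; K_B = 62832 − 3250×(0.413 + 23.1) = −13585.25.
Balance: K_A = K_B − x×(3250 − 1910), so x = (K_B − K_A)/(3250 − 1910) = 6124.75/1340 = 4.57 km.

4.57 km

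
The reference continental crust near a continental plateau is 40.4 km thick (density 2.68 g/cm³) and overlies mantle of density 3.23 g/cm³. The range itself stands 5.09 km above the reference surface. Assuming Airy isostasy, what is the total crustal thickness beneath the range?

Root depth r = h ρ_c / (ρ_m − ρ_c) = 5.09 km × 2.68 / 0.55 = 24.8 km.
Total thickness = T + h + r = 40.4 km + 5.09 km + 24.8 km = 70.3 km.

70.3 km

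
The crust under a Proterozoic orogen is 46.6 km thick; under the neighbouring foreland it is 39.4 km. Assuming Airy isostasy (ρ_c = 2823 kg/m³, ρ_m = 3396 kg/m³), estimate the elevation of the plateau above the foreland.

Excess crust Δ = 46.6 km − 39.4 km = 7.2 km, split between elevation h and root r with h + r = Δ.
Airy balance ρ_c h = (ρ_m − ρ_c) r gives r = h ρ_c/(ρ_m − ρ_c), so h (1 + ρ_c/(ρ_m − ρ_c)) = Δ, i.e. h = Δ (ρ_m − ρ_c)/ρ_m.
h = 7.2 km × 573/3396 = 1.21 km.

1.21 km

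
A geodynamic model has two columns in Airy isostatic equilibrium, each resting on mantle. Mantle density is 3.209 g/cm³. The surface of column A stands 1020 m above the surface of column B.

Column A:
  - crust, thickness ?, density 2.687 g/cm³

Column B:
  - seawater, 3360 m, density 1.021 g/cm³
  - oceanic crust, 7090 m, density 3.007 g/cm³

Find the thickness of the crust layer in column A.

Take the compensation level at the base of the deeper column (depth z_c below the surface of column A) and equate Σ ρ_i t_i down to z_c; mantle fills any gap and the z_c terms cancel.
Column A: x×2.687 + (z_c − 0 − x)×3.209
Column B: 1020×0 + 3360×1.021 + 7090×3.007 + (z_c − 1020 − 10450)×3.209
The z_c×3.209 term appears on both sides and cancels. Collect the known terms of each column as K = Σ(ρt)_known − 3.209 × (depth of known layers): K_A = 0 − 3.209×0 = 0; K_B = 24750.19 − 3.209×(1020 + 10450) = −12057.04.
Balance: K_A − x×(3.209 − 2.687) = K_B, so x = (K_A − K_B)/(3.209 − 2.687) = 12057/0.522 = 23100 m.

23100 m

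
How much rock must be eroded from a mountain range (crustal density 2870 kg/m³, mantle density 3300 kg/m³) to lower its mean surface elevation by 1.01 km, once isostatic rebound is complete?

7.75 km

Net drop Δ = e − u = e − e ρ_c/ρ_m = e (ρ_m − ρ_c)/ρ_m.
e = Δ ρ_m/(ρ_m − ρ_c) = 1.01 km × 3300/430 = 7.75 km.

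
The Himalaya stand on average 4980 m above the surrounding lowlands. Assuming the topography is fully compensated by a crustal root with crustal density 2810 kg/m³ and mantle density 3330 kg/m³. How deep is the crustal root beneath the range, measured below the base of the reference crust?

26900 m

In Airy isostatic equilibrium: the weight of the topography is balanced by the buoyancy of the root, ρ_c h = (ρ_m − ρ_c) r.
r = h · ρ_c / (ρ_m − ρ_c) = 4980 m × 2810 / (3330 − 2810) = 26900 m.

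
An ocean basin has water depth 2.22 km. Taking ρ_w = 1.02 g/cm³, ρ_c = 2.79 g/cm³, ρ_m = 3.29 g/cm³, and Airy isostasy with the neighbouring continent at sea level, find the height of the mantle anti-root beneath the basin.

For local isostatic compensation: replacing crust with seawater at the top is compensated by replacing crust with mantle at the base: d (ρ_c − ρ_w) = a (ρ_m − ρ_c).
a = d (ρ_c − ρ_w)/(ρ_m − ρ_c) = 2.22 km × 1.77/0.5 = 7.86 km.

7.86 km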